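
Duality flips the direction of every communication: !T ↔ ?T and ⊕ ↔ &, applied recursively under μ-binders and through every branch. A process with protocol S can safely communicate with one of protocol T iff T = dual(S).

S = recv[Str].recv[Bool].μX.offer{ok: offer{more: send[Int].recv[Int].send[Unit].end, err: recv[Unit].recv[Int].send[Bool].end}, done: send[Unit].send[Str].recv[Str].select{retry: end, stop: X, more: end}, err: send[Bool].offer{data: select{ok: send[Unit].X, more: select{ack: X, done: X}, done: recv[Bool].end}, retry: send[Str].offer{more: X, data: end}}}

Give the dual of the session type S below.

recv[Str] = send[Str]
  recv[Bool] = send[Bool]
    μX = μX  (binder kept)
      offer{ok,done,err} = select{ok,done,err}  (&→⊕)
        • ok:
          offer{more,err} = select{more,err}  (&→⊕)
            • more:
              send[Int] = recv[Int]
                recv[Int] = send[Int]
                  send[Unit] = recv[Unit]
                    dual(end) = end
            • err:
              recv[Unit] = send[Unit]
                recv[Int] = send[Int]
                  send[Bool] = recv[Bool]
                    dual(end) = end
        • done:
          send[Unit] = recv[Unit]
            send[Str] = recv[Str]
              recv[Str] = send[Str]
                select{retry,stop,more} = offer{retry,stop,more}  (⊕→&)
                  • retry:
                    dual(end) = end
                  • stop:
                    dual(X) = X
                  • more:
                    dual(end) = end
        • err:
          send[Bool] = recv[Bool]
            offer{data,retry} = select{data,retry}  (&→⊕)
              • data:
                select{ok,more,done} = offer{ok,more,done}  (⊕→&)
                  • ok:
                    send[Unit] = recv[Unit]
                      dual(X) = X
                  • more:
                    select{ack,done} = offer{ack,done}  (⊕→&)
                      • ack:
                        dual(X) = X
                      • done:
                        dual(X) = X
                  • done:
                    recv[Bool] = send[Bool]
                      dual(end) = end
              • retry:
                send[Str] = recv[Str]
                  offer{more,data} = select{more,data}  (&→⊕)
                    • more:
                      dual(X) = X
                    • data:
                      dual(end) = end

send[Str].send[Bool].μX.select{ok: select{more: recv[Int].send[Int].recv[Unit].end, err: send[Unit].send[Int].recv[Bool].end}, done: recv[Unit].recv[Str].send[Str].offer{retry: end, stop: X, more: end}, err: recv[Bool].select{data: offer{ok: recv[Unit].X, more: offer{ack: X, done: X}, done: send[Bool].end}, retry: recv[Str].select{more: X, data: end}}}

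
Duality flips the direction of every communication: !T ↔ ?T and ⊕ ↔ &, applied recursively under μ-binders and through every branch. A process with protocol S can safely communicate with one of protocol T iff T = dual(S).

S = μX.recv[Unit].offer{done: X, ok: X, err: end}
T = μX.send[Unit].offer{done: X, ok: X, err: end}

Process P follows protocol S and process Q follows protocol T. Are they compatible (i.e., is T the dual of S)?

μX ‖ μX  match (rec unchanged)
  recv[Unit] ‖ send[Unit]  match
    offer{done,ok,err} ‖ offer{done,ok,err}  ✗ choice polarity not flipped — not dual

NO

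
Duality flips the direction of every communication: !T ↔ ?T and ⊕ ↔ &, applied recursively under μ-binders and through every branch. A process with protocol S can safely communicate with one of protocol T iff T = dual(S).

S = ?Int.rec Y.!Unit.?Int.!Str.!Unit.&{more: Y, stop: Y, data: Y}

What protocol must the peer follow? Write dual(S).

?Int = !Int
  rec Y = rec Y  (binder kept)
    !Unit = ?Unit
      ?Int = !Int
        !Str = ?Str
          !Unit = ?Unit
            &{more,stop,data} = +{more,stop,data}  (external→internal)
              • more:
                dual(Y) = Y
              • stop:
                dual(Y) = Y
              • data:
                dual(Y) = Y

!Int.rec Y.?Unit.!Int.?Str.?Unit.+{more: Y, stop: Y, data: Y}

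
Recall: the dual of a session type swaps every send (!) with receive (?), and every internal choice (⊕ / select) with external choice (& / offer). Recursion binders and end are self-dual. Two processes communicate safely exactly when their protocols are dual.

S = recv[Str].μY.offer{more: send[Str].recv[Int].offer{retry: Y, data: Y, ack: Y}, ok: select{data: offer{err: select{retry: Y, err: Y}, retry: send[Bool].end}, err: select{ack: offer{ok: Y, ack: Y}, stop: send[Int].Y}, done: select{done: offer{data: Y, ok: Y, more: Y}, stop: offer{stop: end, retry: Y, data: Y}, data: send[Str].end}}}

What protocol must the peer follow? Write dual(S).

recv[Str] → send[Str]
  μY → μY  (binder kept)
    offer{more,ok} → select{more,ok}  (external→internal)
      case more:
        send[Str] → recv[Str]
          recv[Int] → send[Int]
            offer{retry,data,ack} → select{retry,data,ack}  (external→internal)
              case retry:
                Y self-dual
              case data:
                Y self-dual
              case ack:
                Y self-dual
      case ok:
        select{data,err,done} → offer{data,err,done}  (select→offer)
          case data:
            offer{err,retry} → select{err,retry}  (external→internal)
              case err:
                select{retry,err} → offer{retry,err}  (select→offer)
                  case retry:
                    Y self-dual
                  case err:
                    Y self-dual
              case retry:
                send[Bool] → recv[Bool]
                  end self-dual
          case err:
            select{ack,stop} → offer{ack,stop}  (select→offer)
              case ack:
                offer{ok,ack} → select{ok,ack}  (external→internal)
                  case ok:
                    Y self-dual
                  case ack:
                    Y self-dual
              case stop:
                send[Int] → recv[Int]
                  Y self-dual
          case done:
            select{done,stop,data} → offer{done,stop,data}  (select→offer)
              case done:
                offer{data,ok,more} → select{data,ok,more}  (external→internal)
                  case data:
                    Y self-dual
                  case ok:
                    Y self-dual
                  case more:
                    Y self-dual
              case stop:
                offer{stop,retry,data} → select{stop,retry,data}  (external→internal)
                  case stop:
                    end self-dual
                  case retry:
                    Y self-dual
                  case data:
                    Y self-dual
              case data:
                send[Str] → recv[Str]
                  end self-dual

send[Str].μY.select{more: recv[Str].send[Int].select{retry: Y, data: Y, ack: Y}, ok: offer{data: select{err: offer{retry: Y, err: Y}, retry: recv[Bool].end}, err: offer{ack: select{ok: Y, ack: Y}, stop: recv[Int].Y}, done: offer{done: select{data: Y, ok: Y, more: Y}, stop: select{stop: end, retry: Y, data: Y}, data: recv[Str].end}}}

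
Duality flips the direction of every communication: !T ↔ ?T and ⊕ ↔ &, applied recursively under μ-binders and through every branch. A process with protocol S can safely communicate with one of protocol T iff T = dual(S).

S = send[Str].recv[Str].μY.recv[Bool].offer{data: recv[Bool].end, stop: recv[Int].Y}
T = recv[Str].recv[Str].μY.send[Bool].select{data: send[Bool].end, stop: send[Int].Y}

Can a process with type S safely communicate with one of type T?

NO

send[Str] ‖ recv[Str]  match
  recv[Str] ‖ recv[Str]  ✗ same direction on both sides — not dual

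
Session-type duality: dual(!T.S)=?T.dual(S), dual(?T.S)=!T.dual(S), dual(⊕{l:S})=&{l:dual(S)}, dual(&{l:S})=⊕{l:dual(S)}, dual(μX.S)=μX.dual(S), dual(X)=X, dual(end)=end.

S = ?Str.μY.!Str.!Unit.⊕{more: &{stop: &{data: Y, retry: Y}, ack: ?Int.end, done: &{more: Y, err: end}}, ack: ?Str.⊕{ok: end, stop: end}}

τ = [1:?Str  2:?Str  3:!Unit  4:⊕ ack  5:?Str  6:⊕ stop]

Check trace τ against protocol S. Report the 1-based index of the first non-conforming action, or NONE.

2

[1] ?Str  match  state: μY.…
[2] got ?Str, protocol expects !Str  ✗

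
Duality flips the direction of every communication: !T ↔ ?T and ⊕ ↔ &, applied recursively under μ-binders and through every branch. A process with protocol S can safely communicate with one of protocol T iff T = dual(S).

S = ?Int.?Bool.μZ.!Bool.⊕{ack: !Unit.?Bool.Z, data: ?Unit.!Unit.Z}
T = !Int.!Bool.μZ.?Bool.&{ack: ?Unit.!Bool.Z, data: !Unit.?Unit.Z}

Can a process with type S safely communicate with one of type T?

YES

?Int ‖ !Int  ok
  ?Bool ‖ !Bool  ok
    μZ ‖ μZ  ok (binder kept)
      !Bool ‖ ?Bool  ok
        ⊕{ack,data} ‖ &{ack,data}  ok label sets agree
          case ack:
            !Unit ‖ ?Unit  ok
              ?Bool ‖ !Bool  ok
                Z ‖ Z  ok
          case data:
            ?Unit ‖ !Unit  ok
              !Unit ‖ ?Unit  ok
                Z ‖ Z  ok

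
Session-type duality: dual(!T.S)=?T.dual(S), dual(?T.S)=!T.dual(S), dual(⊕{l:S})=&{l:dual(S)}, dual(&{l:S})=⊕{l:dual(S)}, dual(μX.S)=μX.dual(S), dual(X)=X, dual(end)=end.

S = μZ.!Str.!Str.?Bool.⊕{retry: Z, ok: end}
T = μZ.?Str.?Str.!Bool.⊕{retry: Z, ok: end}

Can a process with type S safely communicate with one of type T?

μZ | μZ  ok (μ self-dual)
  !Str | ?Str  ok
    !Str | ?Str  ok
      ?Bool | !Bool  ok
        ⊕{retry,ok} | ⊕{retry,ok}  ✗ choice polarity not flipped — not dual

NO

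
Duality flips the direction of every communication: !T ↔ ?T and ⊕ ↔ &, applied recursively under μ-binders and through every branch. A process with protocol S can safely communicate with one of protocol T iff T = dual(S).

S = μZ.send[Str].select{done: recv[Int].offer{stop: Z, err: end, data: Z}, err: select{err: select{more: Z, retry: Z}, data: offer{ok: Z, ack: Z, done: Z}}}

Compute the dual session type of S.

μZ = μZ  (μ self-dual)
  send[Str] = recv[Str]
    select{done,err} = offer{done,err}  (select→offer)
      [done]
        recv[Int] = send[Int]
          offer{stop,err,data} = select{stop,err,data}  (&→⊕)
            [stop]
              dual(Z) = Z
            [err]
              dual(end) = end
            [data]
              dual(Z) = Z
      [err]
        select{err,data} = offer{err,data}  (select→offer)
          [err]
            select{more,retry} = offer{more,retry}  (select→offer)
              [more]
                dual(Z) = Z
              [retry]
                dual(Z) = Z
          [data]
            offer{ok,ack,done} = select{ok,ack,done}  (&→⊕)
              [ok]
                dual(Z) = Z
              [ack]
                dual(Z) = Z
              [done]
                dual(Z) = Z

μZ.recv[Str].offer{done: send[Int].select{stop: Z, err: end, data: Z}, err: offer{err: offer{more: Z, retry: Z}, data: select{ok: Z, ack: Z, done: Z}}}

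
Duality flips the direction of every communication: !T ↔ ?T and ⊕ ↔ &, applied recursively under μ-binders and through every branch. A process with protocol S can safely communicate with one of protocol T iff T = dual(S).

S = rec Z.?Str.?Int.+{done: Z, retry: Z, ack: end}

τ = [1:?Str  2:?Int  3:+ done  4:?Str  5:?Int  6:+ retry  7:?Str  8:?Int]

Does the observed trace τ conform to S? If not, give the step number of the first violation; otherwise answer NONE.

[1] ?Str  ✓  cont: ?Int.+{done: rec Z.…, retry: rec Z.…, ack: end}
[2] ?Int  ✓  cont: +{done: rec Z.…, retry: rec Z.…, ack: end}
[3] + done  ✓  cont: rec Z.…
[4] ?Str  ✓  cont: ?Int.+{done: rec Z.…, retry: rec Z.…, ack: end}
[5] ?Int  ✓  cont: +{done: rec Z.…, retry: rec Z.…, ack: end}
[6] + retry  ✓  cont: rec Z.…
[7] ?Str  ✓  cont: ?Int.+{done: rec Z.…, retry: rec Z.…, ack: end}
[8] ?Int  ✓  cont: +{done: rec Z.…, retry: rec Z.…, ack: end}
τ conforms to S (length 8)

NONE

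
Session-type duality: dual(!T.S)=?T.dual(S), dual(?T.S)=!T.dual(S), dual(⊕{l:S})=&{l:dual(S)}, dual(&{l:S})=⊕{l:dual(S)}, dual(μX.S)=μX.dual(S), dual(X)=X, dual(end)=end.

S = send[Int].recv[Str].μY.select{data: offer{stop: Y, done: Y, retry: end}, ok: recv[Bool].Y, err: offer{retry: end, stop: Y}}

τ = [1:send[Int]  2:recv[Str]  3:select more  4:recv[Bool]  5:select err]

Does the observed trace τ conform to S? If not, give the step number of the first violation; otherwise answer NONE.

3

@1 send[Int]  ok  cont: recv[Str].μY.…
@2 recv[Str]  ok  cont: μY.…
@3 got select more, protocol expects select data or select ok or select err  ✗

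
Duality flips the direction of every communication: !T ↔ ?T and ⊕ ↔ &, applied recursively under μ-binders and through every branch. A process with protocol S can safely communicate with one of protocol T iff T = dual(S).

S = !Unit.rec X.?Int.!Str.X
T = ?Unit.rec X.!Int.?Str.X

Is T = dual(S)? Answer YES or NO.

YES

!Unit vs ?Unit  ok
  rec X vs rec X  ok (binder kept)
    ?Int vs !Int  ok
      !Str vs ?Str  ok
        X vs X  ok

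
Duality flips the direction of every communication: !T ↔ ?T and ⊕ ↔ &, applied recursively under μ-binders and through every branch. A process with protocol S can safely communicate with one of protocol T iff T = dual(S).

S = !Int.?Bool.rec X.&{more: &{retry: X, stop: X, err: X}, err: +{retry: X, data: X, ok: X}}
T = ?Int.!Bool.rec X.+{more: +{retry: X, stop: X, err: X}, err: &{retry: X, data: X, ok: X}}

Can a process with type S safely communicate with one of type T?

!Int | ?Int  match
  ?Bool | !Bool  match
    rec X | rec X  match (rec unchanged)
      &{more,err} | +{more,err}  match label sets agree
        • more:
          &{retry,stop,err} | +{retry,stop,err}  match label sets agree
            • retry:
              X | X  match
            • stop:
              X | X  match
            • err:
              X | X  match
        • err:
          +{retry,data,ok} | &{retry,data,ok}  match label sets agree
            • retry:
              X | X  match
            • data:
              X | X  match
            • ok:
              X | X  match

YES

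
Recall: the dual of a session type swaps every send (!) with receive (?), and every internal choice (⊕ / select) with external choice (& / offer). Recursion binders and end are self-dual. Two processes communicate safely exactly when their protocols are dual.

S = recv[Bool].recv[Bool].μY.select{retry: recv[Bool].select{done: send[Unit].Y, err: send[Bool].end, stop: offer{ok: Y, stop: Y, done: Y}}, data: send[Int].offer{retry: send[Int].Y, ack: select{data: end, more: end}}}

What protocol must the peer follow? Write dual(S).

send[Bool].send[Bool].μY.offer{retry: send[Bool].offer{done: recv[Unit].Y, err: recv[Bool].end, stop: select{ok: Y, stop: Y, done: Y}}, data: recv[Int].select{retry: recv[Int].Y, ack: offer{data: end, more: end}}}

recv[Bool] = send[Bool]
  recv[Bool] = send[Bool]
    μY = μY  (binder kept)
      select{retry,data} = offer{retry,data}  (internal→external)
        • retry:
          recv[Bool] = send[Bool]
            select{done,err,stop} = offer{done,err,stop}  (internal→external)
              • done:
                send[Unit] = recv[Unit]
                  Y ↦ Y
              • err:
                send[Bool] = recv[Bool]
                  end ↦ end
              • stop:
                offer{ok,stop,done} = select{ok,stop,done}  (offer→select)
                  • ok:
                    Y ↦ Y
                  • stop:
                    Y ↦ Y
                  • done:
                    Y ↦ Y
        • data:
          send[Int] = recv[Int]
            offer{retry,ack} = select{retry,ack}  (offer→select)
              • retry:
                send[Int] = recv[Int]
                  Y ↦ Y
              • ack:
                select{data,more} = offer{data,more}  (internal→external)
                  • data:
                    end ↦ end
                  • more:
                    end ↦ end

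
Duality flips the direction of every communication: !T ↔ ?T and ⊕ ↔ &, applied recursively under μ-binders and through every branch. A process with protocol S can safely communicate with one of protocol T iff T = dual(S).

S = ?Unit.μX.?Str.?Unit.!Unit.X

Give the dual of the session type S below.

?Unit → !Unit
  μX → μX  (μ self-dual)
    ?Str → !Str
      ?Unit → !Unit
        !Unit → ?Unit
          X ↦ X

!Unit.μX.!Str.!Unit.?Unit.X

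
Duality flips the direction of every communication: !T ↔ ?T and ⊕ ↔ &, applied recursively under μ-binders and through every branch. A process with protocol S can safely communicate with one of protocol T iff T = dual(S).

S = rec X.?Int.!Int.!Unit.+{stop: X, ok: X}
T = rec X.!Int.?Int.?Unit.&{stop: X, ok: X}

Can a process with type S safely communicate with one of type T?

YES

rec X | rec X  ✓ (binder kept)
  ?Int | !Int  ✓
    !Int | ?Int  ✓
      !Unit | ?Unit  ✓
        +{stop,ok} | &{stop,ok}  ✓ labels match
          [stop]
            X | X  ✓
          [ok]
            X | X  ✓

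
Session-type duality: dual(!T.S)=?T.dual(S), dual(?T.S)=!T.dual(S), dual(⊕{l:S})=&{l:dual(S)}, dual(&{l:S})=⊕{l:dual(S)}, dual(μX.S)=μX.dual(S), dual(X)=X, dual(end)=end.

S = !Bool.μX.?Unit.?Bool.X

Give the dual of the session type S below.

!Bool → ?Bool
  μX → μX  (μ self-dual)
    ?Unit → !Unit
      ?Bool → !Bool
        dual(X) = X

?Bool.μX.!Unit.!Bool.X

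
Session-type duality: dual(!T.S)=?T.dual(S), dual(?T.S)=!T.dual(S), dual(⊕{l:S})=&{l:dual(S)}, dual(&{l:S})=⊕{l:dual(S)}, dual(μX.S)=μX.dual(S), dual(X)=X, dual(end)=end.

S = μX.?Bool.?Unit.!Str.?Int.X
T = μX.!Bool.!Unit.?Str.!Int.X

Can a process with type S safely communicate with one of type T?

YES

μX | μX  ✓ (binder kept)
  ?Bool | !Bool  ✓
    ?Unit | !Unit  ✓
      !Str | ?Str  ✓
        ?Int | !Int  ✓
          X | X  ✓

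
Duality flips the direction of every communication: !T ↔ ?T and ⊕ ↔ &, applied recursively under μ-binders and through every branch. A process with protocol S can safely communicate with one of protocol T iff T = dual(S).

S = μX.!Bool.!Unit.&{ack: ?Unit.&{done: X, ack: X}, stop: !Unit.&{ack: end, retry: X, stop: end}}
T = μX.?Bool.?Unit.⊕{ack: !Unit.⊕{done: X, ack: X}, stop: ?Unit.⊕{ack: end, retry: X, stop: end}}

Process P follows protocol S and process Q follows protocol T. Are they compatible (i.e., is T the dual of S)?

YES

μX | μX  ok (rec unchanged)
  !Bool | ?Bool  ok
    !Unit | ?Unit  ok
      &{ack,stop} | ⊕{ack,stop}  ok labels match
        case ack:
          ?Unit | !Unit  ok
            &{done,ack} | ⊕{done,ack}  ok labels match
              case done:
                X | X  ok
              case ack:
                X | X  ok
        case stop:
          !Unit | ?Unit  ok
            &{ack,retry,stop} | ⊕{ack,retry,stop}  ok labels match
              case ack:
                end | end  ok
              case retry:
                X | X  ok
              case stop:
                end | end  ok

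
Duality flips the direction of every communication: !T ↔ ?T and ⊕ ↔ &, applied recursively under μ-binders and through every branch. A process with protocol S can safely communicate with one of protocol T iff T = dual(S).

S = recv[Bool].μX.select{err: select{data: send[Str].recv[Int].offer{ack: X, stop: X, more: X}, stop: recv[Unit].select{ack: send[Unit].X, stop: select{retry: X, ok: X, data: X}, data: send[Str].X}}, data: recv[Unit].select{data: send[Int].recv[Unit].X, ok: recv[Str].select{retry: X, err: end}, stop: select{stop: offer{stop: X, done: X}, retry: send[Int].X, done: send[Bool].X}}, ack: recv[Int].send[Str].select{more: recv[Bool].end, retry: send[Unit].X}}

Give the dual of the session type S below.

recv[Bool] = send[Bool]
  μX = μX  (μ self-dual)
    select{err,data,ack} = offer{err,data,ack}  (⊕→&)
      • err:
        select{data,stop} = offer{data,stop}  (⊕→&)
          • data:
            send[Str] = recv[Str]
              recv[Int] = send[Int]
                offer{ack,stop,more} = select{ack,stop,more}  (&→⊕)
                  • ack:
                    X ↦ X
                  • stop:
                    X ↦ X
                  • more:
                    X ↦ X
          • stop:
            recv[Unit] = send[Unit]
              select{ack,stop,data} = offer{ack,stop,data}  (⊕→&)
                • ack:
                  send[Unit] = recv[Unit]
                    X ↦ X
                • stop:
                  select{retry,ok,data} = offer{retry,ok,data}  (⊕→&)
                    • retry:
                      X ↦ X
                    • ok:
                      X ↦ X
                    • data:
                      X ↦ X
                • data:
                  send[Str] = recv[Str]
                    X ↦ X
      • data:
        recv[Unit] = send[Unit]
          select{data,ok,stop} = offer{data,ok,stop}  (⊕→&)
            • data:
              send[Int] = recv[Int]
                recv[Unit] = send[Unit]
                  X ↦ X
            • ok:
              recv[Str] = send[Str]
                select{retry,err} = offer{retry,err}  (⊕→&)
                  • retry:
                    X ↦ X
                  • err:
                    end ↦ end
            • stop:
              select{stop,retry,done} = offer{stop,retry,done}  (⊕→&)
                • stop:
                  offer{stop,done} = select{stop,done}  (&→⊕)
                    • stop:
                      X ↦ X
                    • done:
                      X ↦ X
                • retry:
                  send[Int] = recv[Int]
                    X ↦ X
                • done:
                  send[Bool] = recv[Bool]
                    X ↦ X
      • ack:
        recv[Int] = send[Int]
          send[Str] = recv[Str]
            select{more,retry} = offer{more,retry}  (⊕→&)
              • more:
                recv[Bool] = send[Bool]
                  end ↦ end
              • retry:
                send[Unit] = recv[Unit]
                  X ↦ X

send[Bool].μX.offer{err: offer{data: recv[Str].send[Int].select{ack: X, stop: X, more: X}, stop: send[Unit].offer{ack: recv[Unit].X, stop: offer{retry: X, ok: X, data: X}, data: recv[Str].X}}, data: send[Unit].offer{data: recv[Int].send[Unit].X, ok: send[Str].offer{retry: X, err: end}, stop: offer{stop: select{stop: X, done: X}, retry: recv[Int].X, done: recv[Bool].X}}, ack: send[Int].recv[Str].offer{more: send[Bool].end, retry: recv[Unit].X}}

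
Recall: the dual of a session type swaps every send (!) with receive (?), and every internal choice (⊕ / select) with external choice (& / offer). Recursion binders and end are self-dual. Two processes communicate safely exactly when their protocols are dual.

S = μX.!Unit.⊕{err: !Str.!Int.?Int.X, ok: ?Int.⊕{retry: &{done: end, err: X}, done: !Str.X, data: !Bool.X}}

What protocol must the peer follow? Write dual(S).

μX → μX  (μ self-dual)
  !Unit → ?Unit
    ⊕{err,ok} → &{err,ok}  (⊕→&)
      • err:
        !Str → ?Str
          !Int → ?Int
            ?Int → !Int
              X ↦ X
      • ok:
        ?Int → !Int
          ⊕{retry,done,data} → &{retry,done,data}  (⊕→&)
            • retry:
              &{done,err} → ⊕{done,err}  (&→⊕)
                • done:
                  end ↦ end
                • err:
                  X ↦ X
            • done:
              !Str → ?Str
                X ↦ X
            • data:
              !Bool → ?Bool
                X ↦ X

μX.?Unit.&{err: ?Str.?Int.!Int.X, ok: !Int.&{retry: ⊕{done: end, err: X}, done: ?Str.X, data: ?Bool.X}}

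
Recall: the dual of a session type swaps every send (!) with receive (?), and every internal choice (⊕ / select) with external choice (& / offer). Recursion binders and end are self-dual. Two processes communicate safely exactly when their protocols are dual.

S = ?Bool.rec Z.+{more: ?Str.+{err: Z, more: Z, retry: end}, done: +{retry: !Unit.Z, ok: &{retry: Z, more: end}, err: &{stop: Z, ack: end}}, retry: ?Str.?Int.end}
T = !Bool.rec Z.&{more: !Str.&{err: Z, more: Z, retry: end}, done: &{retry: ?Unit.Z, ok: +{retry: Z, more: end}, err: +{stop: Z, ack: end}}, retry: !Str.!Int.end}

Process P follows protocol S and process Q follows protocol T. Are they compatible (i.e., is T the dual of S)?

?Bool | !Bool  ✓
  rec Z | rec Z  ✓ (rec unchanged)
    +{more,done,retry} | &{more,done,retry}  ✓ label sets agree
      • more:
        ?Str | !Str  ✓
          +{err,more,retry} | &{err,more,retry}  ✓ label sets agree
            • err:
              Z | Z  ✓
            • more:
              Z | Z  ✓
            • retry:
              end | end  ✓
      • done:
        +{retry,ok,err} | &{retry,ok,err}  ✓ label sets agree
          • retry:
            !Unit | ?Unit  ✓
              Z | Z  ✓
          • ok:
            &{retry,more} | +{retry,more}  ✓ label sets agree
              • retry:
                Z | Z  ✓
              • more:
                end | end  ✓
          • err:
            &{stop,ack} | +{stop,ack}  ✓ label sets agree
              • stop:
                Z | Z  ✓
              • ack:
                end | end  ✓
      • retry:
        ?Str | !Str  ✓
          ?Int | !Int  ✓
            end | end  ✓

YES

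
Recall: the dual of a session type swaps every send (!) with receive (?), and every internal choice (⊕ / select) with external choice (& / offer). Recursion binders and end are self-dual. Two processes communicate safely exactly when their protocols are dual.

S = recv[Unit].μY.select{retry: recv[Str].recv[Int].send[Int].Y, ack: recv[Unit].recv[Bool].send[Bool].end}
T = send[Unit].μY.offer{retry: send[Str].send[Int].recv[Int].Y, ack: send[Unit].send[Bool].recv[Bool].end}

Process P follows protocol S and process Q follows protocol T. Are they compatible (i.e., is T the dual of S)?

YES

recv[Unit] ‖ send[Unit]  ok
  μY ‖ μY  ok (μ self-dual)
    select{retry,ack} ‖ offer{retry,ack}  ok labels match
      • retry:
        recv[Str] ‖ send[Str]  ok
          recv[Int] ‖ send[Int]  ok
            send[Int] ‖ recv[Int]  ok
              Y ‖ Y  ok
      • ack:
        recv[Unit] ‖ send[Unit]  ok
          recv[Bool] ‖ send[Bool]  ok
            send[Bool] ‖ recv[Bool]  ok
              end ‖ end  ok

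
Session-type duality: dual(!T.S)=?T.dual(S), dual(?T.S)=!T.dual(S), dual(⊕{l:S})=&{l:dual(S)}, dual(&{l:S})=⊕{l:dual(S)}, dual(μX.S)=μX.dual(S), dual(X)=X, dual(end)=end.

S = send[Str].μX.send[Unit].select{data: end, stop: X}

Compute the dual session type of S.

recv[Str].μX.recv[Unit].offer{data: end, stop: X}

send[Str] ↦ recv[Str]
  μX ↦ μX  (μ self-dual)
    send[Unit] ↦ recv[Unit]
      select{data,stop} ↦ offer{data,stop}  (⊕→&)
        [data]
          end self-dual
        [stop]
          X self-dual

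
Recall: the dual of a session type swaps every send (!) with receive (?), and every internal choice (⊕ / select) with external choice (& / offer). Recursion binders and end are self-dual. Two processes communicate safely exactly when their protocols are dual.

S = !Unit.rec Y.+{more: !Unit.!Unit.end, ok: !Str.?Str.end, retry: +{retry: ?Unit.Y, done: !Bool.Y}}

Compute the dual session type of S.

?Unit.rec Y.&{more: ?Unit.?Unit.end, ok: ?Str.!Str.end, retry: &{retry: !Unit.Y, done: ?Bool.Y}}

!Unit = ?Unit
  rec Y = rec Y  (binder kept)
    +{more,ok,retry} = &{more,ok,retry}  (internal→external)
      case more:
        !Unit = ?Unit
          !Unit = ?Unit
            end ↦ end
      case ok:
        !Str = ?Str
          ?Str = !Str
            end ↦ end
      case retry:
        +{retry,done} = &{retry,done}  (internal→external)
          case retry:
            ?Unit = !Unit
              Y ↦ Y
          case done:
            !Bool = ?Bool
              Y ↦ Y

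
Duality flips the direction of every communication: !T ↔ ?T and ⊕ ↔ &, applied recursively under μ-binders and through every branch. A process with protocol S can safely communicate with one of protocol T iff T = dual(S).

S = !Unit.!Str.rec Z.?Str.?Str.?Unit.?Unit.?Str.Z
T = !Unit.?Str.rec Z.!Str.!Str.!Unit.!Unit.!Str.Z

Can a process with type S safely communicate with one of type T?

NO

!Unit | !Unit  ✗ same direction on both sides — not dual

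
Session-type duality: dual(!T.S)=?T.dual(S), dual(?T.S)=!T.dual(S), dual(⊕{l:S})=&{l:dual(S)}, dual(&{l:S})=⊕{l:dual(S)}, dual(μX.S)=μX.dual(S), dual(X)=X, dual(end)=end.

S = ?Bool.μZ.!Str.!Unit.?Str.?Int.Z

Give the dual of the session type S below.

?Bool → !Bool
  μZ → μZ  (μ self-dual)
    !Str → ?Str
      !Unit → ?Unit
        ?Str → !Str
          ?Int → !Int
            Z ↦ Z

!Bool.μZ.?Str.?Unit.!Str.!Int.Z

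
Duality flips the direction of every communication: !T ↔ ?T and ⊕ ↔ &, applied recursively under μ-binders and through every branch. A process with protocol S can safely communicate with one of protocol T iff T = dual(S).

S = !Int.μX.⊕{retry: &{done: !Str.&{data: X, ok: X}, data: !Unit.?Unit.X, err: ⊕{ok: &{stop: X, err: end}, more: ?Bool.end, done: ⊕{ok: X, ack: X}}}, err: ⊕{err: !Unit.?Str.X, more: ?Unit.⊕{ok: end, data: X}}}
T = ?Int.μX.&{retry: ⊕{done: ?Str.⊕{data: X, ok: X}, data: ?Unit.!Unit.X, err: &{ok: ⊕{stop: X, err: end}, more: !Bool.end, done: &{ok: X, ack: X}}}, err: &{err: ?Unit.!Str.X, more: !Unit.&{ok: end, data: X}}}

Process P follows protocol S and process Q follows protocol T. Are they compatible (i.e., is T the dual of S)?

!Int | ?Int  match
  μX | μX  match (binder kept)
    ⊕{retry,err} | &{retry,err}  match labels match
      • retry:
        &{done,data,err} | ⊕{done,data,err}  match labels match
          • done:
            !Str | ?Str  match
              &{data,ok} | ⊕{data,ok}  match labels match
                • data:
                  X | X  match
                • ok:
                  X | X  match
          • data:
            !Unit | ?Unit  match
              ?Unit | !Unit  match
                X | X  match
          • err:
            ⊕{ok,more,done} | &{ok,more,done}  match labels match
              • ok:
                &{stop,err} | ⊕{stop,err}  match labels match
                  • stop:
                    X | X  match
                  • err:
                    end | end  match
              • more:
                ?Bool | !Bool  match
                  end | end  match
              • done:
                ⊕{ok,ack} | &{ok,ack}  match labels match
                  • ok:
                    X | X  match
                  • ack:
                    X | X  match
      • err:
        ⊕{err,more} | &{err,more}  match labels match
          • err:
            !Unit | ?Unit  match
              ?Str | !Str  match
                X | X  match
          • more:
            ?Unit | !Unit  match
              ⊕{ok,data} | &{ok,data}  match labels match
                • ok:
                  end | end  match
                • data:
                  X | X  match

YES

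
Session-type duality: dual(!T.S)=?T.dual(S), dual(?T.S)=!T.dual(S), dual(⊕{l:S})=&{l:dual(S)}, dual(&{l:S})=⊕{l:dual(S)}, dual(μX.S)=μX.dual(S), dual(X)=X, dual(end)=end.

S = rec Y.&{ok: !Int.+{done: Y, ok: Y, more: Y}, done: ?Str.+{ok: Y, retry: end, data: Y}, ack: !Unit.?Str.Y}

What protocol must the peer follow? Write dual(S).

rec Y ↦ rec Y  (μ self-dual)
  &{ok,done,ack} ↦ +{ok,done,ack}  (external→internal)
    • ok:
      !Int ↦ ?Int
        +{done,ok,more} ↦ &{done,ok,more}  (internal→external)
          • done:
            dual(Y) = Y
          • ok:
            dual(Y) = Y
          • more:
            dual(Y) = Y
    • done:
      ?Str ↦ !Str
        +{ok,retry,data} ↦ &{ok,retry,data}  (internal→external)
          • ok:
            dual(Y) = Y
          • retry:
            dual(end) = end
          • data:
            dual(Y) = Y
    • ack:
      !Unit ↦ ?Unit
        ?Str ↦ !Str
          dual(Y) = Y

rec Y.+{ok: ?Int.&{done: Y, ok: Y, more: Y}, done: !Str.&{ok: Y, retry: end, data: Y}, ack: ?Unit.!Str.Y}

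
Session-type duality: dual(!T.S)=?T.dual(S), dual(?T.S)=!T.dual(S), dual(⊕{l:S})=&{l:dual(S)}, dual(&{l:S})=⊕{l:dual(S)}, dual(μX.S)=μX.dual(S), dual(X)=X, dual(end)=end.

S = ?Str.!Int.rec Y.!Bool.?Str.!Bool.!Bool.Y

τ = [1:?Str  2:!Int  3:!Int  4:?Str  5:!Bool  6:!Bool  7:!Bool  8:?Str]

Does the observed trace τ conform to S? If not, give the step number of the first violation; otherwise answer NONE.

step 1: ?Str  ✓  cont: !Int.rec Y.…
step 2: !Int  ✓  cont: rec Y.…
step 3: got !Int, protocol expects !Bool  ✗

3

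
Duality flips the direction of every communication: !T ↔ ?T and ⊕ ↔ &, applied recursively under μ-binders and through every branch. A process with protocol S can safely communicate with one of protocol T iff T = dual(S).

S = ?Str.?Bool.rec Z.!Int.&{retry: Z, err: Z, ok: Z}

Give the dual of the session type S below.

?Str → !Str
  ?Bool → !Bool
    rec Z → rec Z  (μ self-dual)
      !Int → ?Int
        &{retry,err,ok} → +{retry,err,ok}  (offer→select)
          [retry]
            dual(Z) = Z
          [err]
            dual(Z) = Z
          [ok]
            dual(Z) = Z

!Str.!Bool.rec Z.?Int.+{retry: Z, err: Z, ok: Z}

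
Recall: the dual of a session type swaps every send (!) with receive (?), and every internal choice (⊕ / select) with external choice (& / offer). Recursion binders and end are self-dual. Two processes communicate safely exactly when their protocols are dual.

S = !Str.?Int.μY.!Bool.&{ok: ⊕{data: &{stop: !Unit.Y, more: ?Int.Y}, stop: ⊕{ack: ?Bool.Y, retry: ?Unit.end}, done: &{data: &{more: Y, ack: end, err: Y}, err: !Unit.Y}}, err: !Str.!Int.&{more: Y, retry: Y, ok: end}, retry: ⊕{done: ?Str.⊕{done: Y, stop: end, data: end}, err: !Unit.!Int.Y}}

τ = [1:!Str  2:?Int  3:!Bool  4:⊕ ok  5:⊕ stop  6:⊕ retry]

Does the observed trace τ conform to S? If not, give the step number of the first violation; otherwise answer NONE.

4

@1 !Str  ✓  state: ?Int.μY.…
@2 ?Int  ✓  state: μY.…
@3 !Bool  ✓  state: &{ok: ⊕{data: &{stop: !Unit.μY.…, more: ?Int.μY.…}, stop: ⊕{ack: ?Bool.μY.…, retry: ?Unit.end}, done: &{data: &{more: μY.…, ack: end, err: μY.…}, err: !Unit.μY.…}}, err: !Str.!Int.&{more: μY.…, retry: μY.…, ok: end}, retry: ⊕{done: ?Str.⊕{done: μY.…, stop: end, data: end}, err: !Unit.!Int.μY.…}}
@4 got ⊕ ok, protocol expects & ok or & err or & retry  ✗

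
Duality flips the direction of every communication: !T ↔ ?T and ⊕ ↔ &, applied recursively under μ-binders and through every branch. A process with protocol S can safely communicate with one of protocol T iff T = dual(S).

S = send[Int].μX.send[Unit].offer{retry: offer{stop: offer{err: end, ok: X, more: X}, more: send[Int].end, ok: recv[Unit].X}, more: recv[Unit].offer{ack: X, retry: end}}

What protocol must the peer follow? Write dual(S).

send[Int] → recv[Int]
  μX → μX  (rec unchanged)
    send[Unit] → recv[Unit]
      offer{retry,more} → select{retry,more}  (offer→select)
        • retry:
          offer{stop,more,ok} → select{stop,more,ok}  (offer→select)
            • stop:
              offer{err,ok,more} → select{err,ok,more}  (offer→select)
                • err:
                  end ↦ end
                • ok:
                  X ↦ X
                • more:
                  X ↦ X
            • more:
              send[Int] → recv[Int]
                end ↦ end
            • ok:
              recv[Unit] → send[Unit]
                X ↦ X
        • more:
          recv[Unit] → send[Unit]
            offer{ack,retry} → select{ack,retry}  (offer→select)
              • ack:
                X ↦ X
              • retry:
                end ↦ end

recv[Int].μX.recv[Unit].select{retry: select{stop: select{err: end, ok: X, more: X}, more: recv[Int].end, ok: send[Unit].X}, more: send[Unit].select{ack: X, retry: end}}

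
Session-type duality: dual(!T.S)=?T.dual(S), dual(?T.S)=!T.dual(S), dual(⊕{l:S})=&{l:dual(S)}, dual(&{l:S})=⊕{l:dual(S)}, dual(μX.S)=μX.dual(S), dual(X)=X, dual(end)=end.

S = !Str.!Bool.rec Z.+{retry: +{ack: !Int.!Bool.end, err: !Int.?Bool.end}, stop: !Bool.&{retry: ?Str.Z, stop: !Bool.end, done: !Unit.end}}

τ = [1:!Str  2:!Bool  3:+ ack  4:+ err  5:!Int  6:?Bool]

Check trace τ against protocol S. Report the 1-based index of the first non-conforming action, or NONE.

3

[1] !Str  match  now at !Bool.rec Z.…
[2] !Bool  match  now at rec Z.…
[3] got + ack, protocol expects + retry or + stop  ✗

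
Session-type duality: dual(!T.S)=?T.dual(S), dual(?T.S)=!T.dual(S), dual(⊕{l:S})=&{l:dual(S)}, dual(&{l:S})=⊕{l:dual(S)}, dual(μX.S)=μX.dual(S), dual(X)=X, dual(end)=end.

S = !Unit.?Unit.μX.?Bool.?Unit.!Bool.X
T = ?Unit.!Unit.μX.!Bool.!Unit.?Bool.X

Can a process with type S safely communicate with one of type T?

YES

!Unit ‖ ?Unit  ✓
  ?Unit ‖ !Unit  ✓
    μX ‖ μX  ✓ (μ self-dual)
      ?Bool ‖ !Bool  ✓
        ?Unit ‖ !Unit  ✓
          !Bool ‖ ?Bool  ✓
            X ‖ X  ✓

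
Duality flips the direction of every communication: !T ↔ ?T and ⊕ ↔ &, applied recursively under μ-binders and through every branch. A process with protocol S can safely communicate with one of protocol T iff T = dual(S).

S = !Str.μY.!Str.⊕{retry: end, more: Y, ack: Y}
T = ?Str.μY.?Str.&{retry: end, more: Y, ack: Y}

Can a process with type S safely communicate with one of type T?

!Str ‖ ?Str  ok
  μY ‖ μY  ok (μ self-dual)
    !Str ‖ ?Str  ok
      ⊕{retry,more,ack} ‖ &{retry,more,ack}  ok label sets agree
        • retry:
          end ‖ end  ok
        • more:
          Y ‖ Y  ok
        • ack:
          Y ‖ Y  ok

YES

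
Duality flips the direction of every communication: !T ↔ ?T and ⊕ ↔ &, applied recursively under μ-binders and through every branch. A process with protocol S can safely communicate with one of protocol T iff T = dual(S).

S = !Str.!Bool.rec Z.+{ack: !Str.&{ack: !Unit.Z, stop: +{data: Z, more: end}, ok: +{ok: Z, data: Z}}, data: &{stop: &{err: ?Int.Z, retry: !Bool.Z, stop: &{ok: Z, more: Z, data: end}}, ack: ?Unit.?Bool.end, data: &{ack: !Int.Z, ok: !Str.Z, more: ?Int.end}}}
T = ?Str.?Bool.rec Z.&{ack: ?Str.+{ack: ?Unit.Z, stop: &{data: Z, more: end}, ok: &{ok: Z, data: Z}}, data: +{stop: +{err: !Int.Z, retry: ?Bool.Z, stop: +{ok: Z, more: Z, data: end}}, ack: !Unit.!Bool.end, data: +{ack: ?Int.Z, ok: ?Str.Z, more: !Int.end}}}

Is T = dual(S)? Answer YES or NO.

YES

!Str vs ?Str  ✓
  !Bool vs ?Bool  ✓
    rec Z vs rec Z  ✓ (rec unchanged)
      +{ack,data} vs &{ack,data}  ✓ label sets agree
        case ack:
          !Str vs ?Str  ✓
            &{ack,stop,ok} vs +{ack,stop,ok}  ✓ label sets agree
              case ack:
                !Unit vs ?Unit  ✓
                  Z vs Z  ✓
              case stop:
                +{data,more} vs &{data,more}  ✓ label sets agree
                  case data:
                    Z vs Z  ✓
                  case more:
                    end vs end  ✓
              case ok:
                +{ok,data} vs &{ok,data}  ✓ label sets agree
                  case ok:
                    Z vs Z  ✓
                  case data:
                    Z vs Z  ✓
        case data:
          &{stop,ack,data} vs +{stop,ack,data}  ✓ label sets agree
            case stop:
              &{err,retry,stop} vs +{err,retry,stop}  ✓ label sets agree
                case err:
                  ?Int vs !Int  ✓
                    Z vs Z  ✓
                case retry:
                  !Bool vs ?Bool  ✓
                    Z vs Z  ✓
                case stop:
                  &{ok,more,data} vs +{ok,more,data}  ✓ label sets agree
                    case ok:
                      Z vs Z  ✓
                    case more:
                      Z vs Z  ✓
                    case data:
                      end vs end  ✓
            case ack:
              ?Unit vs !Unit  ✓
                ?Bool vs !Bool  ✓
                  end vs end  ✓
            case data:
              &{ack,ok,more} vs +{ack,ok,more}  ✓ label sets agree
                case ack:
                  !Int vs ?Int  ✓
                    Z vs Z  ✓
                case ok:
                  !Str vs ?Str  ✓
                    Z vs Z  ✓
                case more:
                  ?Int vs !Int  ✓
                    end vs end  ✓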